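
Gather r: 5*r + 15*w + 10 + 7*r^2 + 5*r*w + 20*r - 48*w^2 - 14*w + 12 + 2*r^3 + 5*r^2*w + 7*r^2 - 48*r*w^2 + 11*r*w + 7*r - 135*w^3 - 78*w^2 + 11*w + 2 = 2*r^3 + r^2*(5*w + 14) + r*(-48*w^2 + 16*w + 32) - 135*w^3 - 126*w^2 + 12*w + 24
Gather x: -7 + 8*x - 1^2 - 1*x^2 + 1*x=-x^2 + 9*x - 8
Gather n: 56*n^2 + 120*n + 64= 56*n^2 + 120*n + 64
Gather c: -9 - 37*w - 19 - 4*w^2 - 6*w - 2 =-4*w^2 - 43*w - 30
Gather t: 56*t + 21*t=77*t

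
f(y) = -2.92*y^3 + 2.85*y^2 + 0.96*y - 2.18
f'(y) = -8.76*y^2 + 5.7*y + 0.96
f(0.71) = -1.11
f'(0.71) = 0.59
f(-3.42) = 144.68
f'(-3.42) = -120.99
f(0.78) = -1.08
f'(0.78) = 0.08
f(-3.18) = 117.49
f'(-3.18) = -105.75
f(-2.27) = 44.48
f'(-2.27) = -57.12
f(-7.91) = 1613.69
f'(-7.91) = -592.22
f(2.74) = -38.22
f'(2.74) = -49.19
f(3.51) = -89.97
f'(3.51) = -86.96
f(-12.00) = 5442.46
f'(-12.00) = -1328.88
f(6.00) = -524.54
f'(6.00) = -280.20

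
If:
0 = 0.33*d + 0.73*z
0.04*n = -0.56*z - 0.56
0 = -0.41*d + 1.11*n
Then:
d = 2.35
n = 0.87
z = -1.06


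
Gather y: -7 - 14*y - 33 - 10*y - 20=-24*y - 60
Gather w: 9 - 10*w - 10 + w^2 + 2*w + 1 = w^2 - 8*w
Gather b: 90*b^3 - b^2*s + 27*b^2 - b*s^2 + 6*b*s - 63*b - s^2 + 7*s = 90*b^3 + b^2*(27 - s) + b*(-s^2 + 6*s - 63) - s^2 + 7*s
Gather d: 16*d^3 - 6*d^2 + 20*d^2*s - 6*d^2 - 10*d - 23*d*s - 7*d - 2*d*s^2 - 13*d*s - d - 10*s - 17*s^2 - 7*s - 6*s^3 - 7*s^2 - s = 16*d^3 + d^2*(20*s - 12) + d*(-2*s^2 - 36*s - 18) - 6*s^3 - 24*s^2 - 18*s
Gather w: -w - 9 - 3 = -w - 12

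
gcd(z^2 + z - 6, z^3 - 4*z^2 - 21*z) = z + 3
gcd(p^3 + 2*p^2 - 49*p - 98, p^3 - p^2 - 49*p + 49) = p^2 - 49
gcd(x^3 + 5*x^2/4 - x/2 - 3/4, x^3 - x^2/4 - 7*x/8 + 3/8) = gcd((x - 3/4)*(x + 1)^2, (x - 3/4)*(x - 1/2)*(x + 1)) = x^2 + x/4 - 3/4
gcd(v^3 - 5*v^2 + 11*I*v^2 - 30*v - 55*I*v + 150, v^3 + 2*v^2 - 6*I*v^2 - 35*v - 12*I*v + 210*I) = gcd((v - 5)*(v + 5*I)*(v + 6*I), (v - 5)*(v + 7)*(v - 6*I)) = v - 5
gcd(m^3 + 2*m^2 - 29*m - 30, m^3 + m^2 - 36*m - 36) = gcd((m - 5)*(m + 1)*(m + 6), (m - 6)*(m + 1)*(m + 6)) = m^2 + 7*m + 6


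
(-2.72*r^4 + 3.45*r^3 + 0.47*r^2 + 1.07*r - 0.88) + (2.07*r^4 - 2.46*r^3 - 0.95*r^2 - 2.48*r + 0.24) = -0.65*r^4 + 0.99*r^3 - 0.48*r^2 - 1.41*r - 0.64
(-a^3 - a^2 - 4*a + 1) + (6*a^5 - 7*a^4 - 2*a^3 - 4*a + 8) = 6*a^5 - 7*a^4 - 3*a^3 - a^2 - 8*a + 9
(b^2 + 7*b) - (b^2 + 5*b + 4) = 2*b - 4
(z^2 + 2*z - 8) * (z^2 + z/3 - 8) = z^4 + 7*z^3/3 - 46*z^2/3 - 56*z/3 + 64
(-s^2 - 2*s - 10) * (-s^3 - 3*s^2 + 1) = s^5 + 5*s^4 + 16*s^3 + 29*s^2 - 2*s - 10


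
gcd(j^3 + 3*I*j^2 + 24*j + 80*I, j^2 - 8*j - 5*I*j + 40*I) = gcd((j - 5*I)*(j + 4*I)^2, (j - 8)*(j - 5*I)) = j - 5*I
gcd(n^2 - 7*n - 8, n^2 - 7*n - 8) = n^2 - 7*n - 8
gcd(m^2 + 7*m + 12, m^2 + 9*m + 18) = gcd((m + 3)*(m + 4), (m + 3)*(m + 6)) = m + 3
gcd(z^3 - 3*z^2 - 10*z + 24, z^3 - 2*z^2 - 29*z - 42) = z + 3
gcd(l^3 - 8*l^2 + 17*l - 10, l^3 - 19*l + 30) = l - 2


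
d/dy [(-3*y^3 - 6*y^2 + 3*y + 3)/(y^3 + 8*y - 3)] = 3*(2*y^4 - 18*y^3 - 10*y^2 + 12*y - 11)/(y^6 + 16*y^4 - 6*y^3 + 64*y^2 - 48*y + 9)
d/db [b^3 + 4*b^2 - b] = 3*b^2 + 8*b - 1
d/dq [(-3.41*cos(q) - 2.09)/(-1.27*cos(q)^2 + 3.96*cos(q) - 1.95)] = (4.3307*cos(q)^2 + 5.3086*cos(q) - 14.9259)*sin(q)/(1.6129*cos(q)^4 - 10.0584*cos(q)^3 + 20.6346*cos(q)^2 - 15.444*cos(q) + 3.8025)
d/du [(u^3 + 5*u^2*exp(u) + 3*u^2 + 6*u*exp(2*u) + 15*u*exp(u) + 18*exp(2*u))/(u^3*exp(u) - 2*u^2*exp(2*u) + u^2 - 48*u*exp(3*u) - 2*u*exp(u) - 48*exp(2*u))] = ((u^3 + 5*u^2*exp(u) + 3*u^2 + 6*u*exp(2*u) + 15*u*exp(u) + 18*exp(2*u))*(-u^3*exp(u) + 4*u^2*exp(2*u) - 3*u^2*exp(u) + 144*u*exp(3*u) + 4*u*exp(2*u) + 2*u*exp(u) - 2*u + 48*exp(3*u) + 96*exp(2*u) + 2*exp(u)) - (-u^3*exp(u) + 2*u^2*exp(2*u) - u^2 + 48*u*exp(3*u) + 2*u*exp(u) + 48*exp(2*u))*(5*u^2*exp(u) + 3*u^2 + 12*u*exp(2*u) + 25*u*exp(u) + 6*u + 42*exp(2*u) + 15*exp(u)))/(-u^3*exp(u) + 2*u^2*exp(2*u) - u^2 + 48*u*exp(3*u) + 2*u*exp(u) + 48*exp(2*u))^2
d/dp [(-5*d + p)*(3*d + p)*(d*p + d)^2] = d^2*(p + 1)*((-5*d + p)*(p + 1) - 2*(3*d + p)*(5*d - p) + (3*d + p)*(p + 1))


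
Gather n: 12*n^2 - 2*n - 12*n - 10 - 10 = 12*n^2 - 14*n - 20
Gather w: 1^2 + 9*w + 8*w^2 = 8*w^2 + 9*w + 1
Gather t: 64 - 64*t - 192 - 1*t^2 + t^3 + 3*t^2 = t^3 + 2*t^2 - 64*t - 128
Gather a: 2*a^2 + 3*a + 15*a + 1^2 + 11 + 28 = 2*a^2 + 18*a + 40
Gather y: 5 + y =y + 5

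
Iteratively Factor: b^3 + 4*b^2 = (b)*(b^2 + 4*b) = b^2*(b + 4)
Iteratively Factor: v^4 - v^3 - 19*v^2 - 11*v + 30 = (v + 2)*(v^3 - 3*v^2 - 13*v + 15) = (v - 1)*(v + 2)*(v^2 - 2*v - 15) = (v - 5)*(v - 1)*(v + 2)*(v + 3)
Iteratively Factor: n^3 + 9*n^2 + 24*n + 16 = (n + 1)*(n^2 + 8*n + 16) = (n + 1)*(n + 4)*(n + 4)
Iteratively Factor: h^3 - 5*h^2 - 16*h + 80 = (h - 4)*(h^2 - h - 20) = (h - 5)*(h - 4)*(h + 4)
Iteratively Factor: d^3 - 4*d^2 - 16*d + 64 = (d - 4)*(d^2 - 16) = (d - 4)*(d + 4)*(d - 4)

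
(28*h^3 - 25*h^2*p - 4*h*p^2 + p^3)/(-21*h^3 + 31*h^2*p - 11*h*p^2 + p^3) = (4*h + p)/(-3*h + p)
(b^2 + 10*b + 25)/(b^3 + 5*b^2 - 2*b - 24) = (b^2 + 10*b + 25)/(b^3 + 5*b^2 - 2*b - 24)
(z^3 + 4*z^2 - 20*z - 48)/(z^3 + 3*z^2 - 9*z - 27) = (z^3 + 4*z^2 - 20*z - 48)/(z^3 + 3*z^2 - 9*z - 27)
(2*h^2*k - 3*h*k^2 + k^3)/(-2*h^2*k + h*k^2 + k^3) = (-2*h + k)/(2*h + k)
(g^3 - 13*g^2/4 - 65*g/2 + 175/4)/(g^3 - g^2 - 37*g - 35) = (g - 5/4)/(g + 1)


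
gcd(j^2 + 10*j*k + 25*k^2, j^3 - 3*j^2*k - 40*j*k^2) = j + 5*k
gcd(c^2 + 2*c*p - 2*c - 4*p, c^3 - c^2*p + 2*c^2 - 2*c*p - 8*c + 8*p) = c - 2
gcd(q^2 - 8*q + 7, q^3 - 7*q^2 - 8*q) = 1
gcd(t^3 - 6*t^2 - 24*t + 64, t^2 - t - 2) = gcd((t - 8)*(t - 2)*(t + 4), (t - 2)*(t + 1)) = t - 2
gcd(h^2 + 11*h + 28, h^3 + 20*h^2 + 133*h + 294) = h + 7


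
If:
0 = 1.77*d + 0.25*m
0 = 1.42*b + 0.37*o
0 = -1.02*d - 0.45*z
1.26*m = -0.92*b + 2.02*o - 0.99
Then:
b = -0.453811210348014*z - 0.114154824233358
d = -0.441176470588235*z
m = 3.12352941176471*z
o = 1.74165383430859*z + 0.43810770381451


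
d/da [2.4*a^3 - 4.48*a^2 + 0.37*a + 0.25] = 7.2*a^2 - 8.96*a + 0.37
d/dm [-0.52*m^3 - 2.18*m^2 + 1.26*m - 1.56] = -1.56*m^2 - 4.36*m + 1.26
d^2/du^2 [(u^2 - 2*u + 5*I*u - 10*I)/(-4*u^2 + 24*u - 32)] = (-4 - 5*I)/(2*(u^3 - 12*u^2 + 48*u - 64))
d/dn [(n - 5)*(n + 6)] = 2*n + 1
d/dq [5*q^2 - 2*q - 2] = 10*q - 2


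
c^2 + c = c*(c + 1)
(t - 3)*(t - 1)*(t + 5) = t^3 + t^2 - 17*t + 15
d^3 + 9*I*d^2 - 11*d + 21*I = (d - I)*(d + 3*I)*(d + 7*I)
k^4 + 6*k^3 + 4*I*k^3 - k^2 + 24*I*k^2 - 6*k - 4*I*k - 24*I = (k - 1)*(k + 1)*(k + 6)*(k + 4*I)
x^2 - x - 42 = (x - 7)*(x + 6)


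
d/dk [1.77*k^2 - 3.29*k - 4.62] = 3.54*k - 3.29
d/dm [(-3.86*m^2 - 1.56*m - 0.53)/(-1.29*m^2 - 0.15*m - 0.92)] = (-1.4334*m^2 + 5.735*m + 1.3557)/(1.6641*m^4 + 0.387*m^3 + 2.3961*m^2 + 0.276*m + 0.8464)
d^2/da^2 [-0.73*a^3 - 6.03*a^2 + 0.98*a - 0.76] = -4.38*a - 12.06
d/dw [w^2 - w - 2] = 2*w - 1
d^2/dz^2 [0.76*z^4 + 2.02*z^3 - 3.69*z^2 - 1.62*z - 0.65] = 9.12*z^2 + 12.12*z - 7.38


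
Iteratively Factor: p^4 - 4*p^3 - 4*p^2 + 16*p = (p - 2)*(p^3 - 2*p^2 - 8*p) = (p - 4)*(p - 2)*(p^2 + 2*p) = (p - 4)*(p - 2)*(p + 2)*(p)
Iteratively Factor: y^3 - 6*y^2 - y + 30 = (y - 5)*(y^2 - y - 6) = (y - 5)*(y + 2)*(y - 3)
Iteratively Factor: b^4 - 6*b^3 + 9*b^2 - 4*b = (b)*(b^3 - 6*b^2 + 9*b - 4) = b*(b - 4)*(b^2 - 2*b + 1) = b*(b - 4)*(b - 1)*(b - 1)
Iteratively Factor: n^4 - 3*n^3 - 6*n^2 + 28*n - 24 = (n - 2)*(n^3 - n^2 - 8*n + 12) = (n - 2)^2*(n^2 + n - 6) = (n - 2)^3*(n + 3)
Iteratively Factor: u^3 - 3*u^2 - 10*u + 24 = (u - 4)*(u^2 + u - 6) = (u - 4)*(u - 2)*(u + 3)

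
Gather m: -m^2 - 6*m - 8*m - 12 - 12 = -m^2 - 14*m - 24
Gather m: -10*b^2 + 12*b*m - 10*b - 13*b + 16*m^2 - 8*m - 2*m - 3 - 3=-10*b^2 - 23*b + 16*m^2 + m*(12*b - 10) - 6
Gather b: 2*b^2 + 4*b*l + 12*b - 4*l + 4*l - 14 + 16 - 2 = 2*b^2 + b*(4*l + 12)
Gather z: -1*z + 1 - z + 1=2 - 2*z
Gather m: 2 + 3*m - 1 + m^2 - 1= m^2 + 3*m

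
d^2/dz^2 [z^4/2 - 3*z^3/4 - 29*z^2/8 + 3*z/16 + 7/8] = 6*z^2 - 9*z/2 - 29/4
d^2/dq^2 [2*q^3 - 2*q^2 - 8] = 12*q - 4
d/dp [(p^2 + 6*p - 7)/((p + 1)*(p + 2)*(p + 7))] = (-p^2 + 2*p + 5)/(p^4 + 6*p^3 + 13*p^2 + 12*p + 4)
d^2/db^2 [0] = 0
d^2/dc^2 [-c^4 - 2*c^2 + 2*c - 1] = -12*c^2 - 4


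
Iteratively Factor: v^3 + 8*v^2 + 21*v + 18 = (v + 2)*(v^2 + 6*v + 9) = (v + 2)*(v + 3)*(v + 3)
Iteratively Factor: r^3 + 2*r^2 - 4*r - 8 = (r + 2)*(r^2 - 4) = (r - 2)*(r + 2)*(r + 2)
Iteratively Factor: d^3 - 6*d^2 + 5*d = (d - 1)*(d^2 - 5*d) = d*(d - 1)*(d - 5)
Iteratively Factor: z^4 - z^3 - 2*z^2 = (z + 1)*(z^3 - 2*z^2) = z*(z + 1)*(z^2 - 2*z) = z*(z - 2)*(z + 1)*(z)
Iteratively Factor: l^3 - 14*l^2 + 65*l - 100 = (l - 4)*(l^2 - 10*l + 25) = (l - 5)*(l - 4)*(l - 5)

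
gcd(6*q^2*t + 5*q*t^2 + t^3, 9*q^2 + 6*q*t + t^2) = 3*q + t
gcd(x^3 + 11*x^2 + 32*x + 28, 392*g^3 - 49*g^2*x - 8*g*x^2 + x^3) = 1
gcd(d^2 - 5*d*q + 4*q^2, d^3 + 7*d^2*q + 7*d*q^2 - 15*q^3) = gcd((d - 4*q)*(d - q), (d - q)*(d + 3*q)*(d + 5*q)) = -d + q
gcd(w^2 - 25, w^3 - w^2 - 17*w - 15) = w - 5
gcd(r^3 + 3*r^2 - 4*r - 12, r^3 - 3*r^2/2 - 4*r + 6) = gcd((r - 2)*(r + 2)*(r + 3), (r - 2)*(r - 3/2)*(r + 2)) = r^2 - 4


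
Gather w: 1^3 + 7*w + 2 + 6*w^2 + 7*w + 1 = 6*w^2 + 14*w + 4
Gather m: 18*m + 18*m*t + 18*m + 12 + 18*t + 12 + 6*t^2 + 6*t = m*(18*t + 36) + 6*t^2 + 24*t + 24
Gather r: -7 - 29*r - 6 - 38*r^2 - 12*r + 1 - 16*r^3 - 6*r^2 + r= -16*r^3 - 44*r^2 - 40*r - 12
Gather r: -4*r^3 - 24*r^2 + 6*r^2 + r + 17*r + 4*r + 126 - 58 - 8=-4*r^3 - 18*r^2 + 22*r + 60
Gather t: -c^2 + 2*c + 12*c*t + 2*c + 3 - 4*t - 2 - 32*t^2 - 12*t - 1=-c^2 + 4*c - 32*t^2 + t*(12*c - 16)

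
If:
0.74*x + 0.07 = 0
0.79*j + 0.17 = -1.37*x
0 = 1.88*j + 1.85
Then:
No Solution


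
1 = 1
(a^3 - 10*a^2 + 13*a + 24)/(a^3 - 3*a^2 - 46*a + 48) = (a^2 - 2*a - 3)/(a^2 + 5*a - 6)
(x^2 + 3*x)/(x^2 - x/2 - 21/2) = 2*x/(2*x - 7)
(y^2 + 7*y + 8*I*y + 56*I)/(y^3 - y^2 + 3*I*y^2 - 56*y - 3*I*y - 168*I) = (y + 8*I)/(y^2 + y*(-8 + 3*I) - 24*I)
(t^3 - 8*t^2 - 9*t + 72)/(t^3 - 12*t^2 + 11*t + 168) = (t - 3)/(t - 7)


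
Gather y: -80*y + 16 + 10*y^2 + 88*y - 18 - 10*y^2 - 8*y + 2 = 0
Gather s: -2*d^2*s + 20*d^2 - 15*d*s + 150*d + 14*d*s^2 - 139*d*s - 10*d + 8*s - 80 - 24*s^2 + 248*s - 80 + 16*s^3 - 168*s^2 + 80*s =20*d^2 + 140*d + 16*s^3 + s^2*(14*d - 192) + s*(-2*d^2 - 154*d + 336) - 160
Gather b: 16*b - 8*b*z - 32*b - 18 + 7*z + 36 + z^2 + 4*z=b*(-8*z - 16) + z^2 + 11*z + 18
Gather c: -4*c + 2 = 2 - 4*c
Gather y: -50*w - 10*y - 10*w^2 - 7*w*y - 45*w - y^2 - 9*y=-10*w^2 - 95*w - y^2 + y*(-7*w - 19)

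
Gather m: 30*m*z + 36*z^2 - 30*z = 30*m*z + 36*z^2 - 30*z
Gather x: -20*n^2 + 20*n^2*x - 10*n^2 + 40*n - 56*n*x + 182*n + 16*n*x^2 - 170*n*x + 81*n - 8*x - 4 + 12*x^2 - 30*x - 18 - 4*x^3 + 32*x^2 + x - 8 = -30*n^2 + 303*n - 4*x^3 + x^2*(16*n + 44) + x*(20*n^2 - 226*n - 37) - 30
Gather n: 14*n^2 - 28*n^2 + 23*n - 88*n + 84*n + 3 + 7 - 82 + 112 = -14*n^2 + 19*n + 40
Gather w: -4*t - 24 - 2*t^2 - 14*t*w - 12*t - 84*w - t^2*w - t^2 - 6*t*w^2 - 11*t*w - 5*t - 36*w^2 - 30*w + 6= -3*t^2 - 21*t + w^2*(-6*t - 36) + w*(-t^2 - 25*t - 114) - 18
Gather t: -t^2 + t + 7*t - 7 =-t^2 + 8*t - 7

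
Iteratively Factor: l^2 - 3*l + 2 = (l - 2)*(l - 1)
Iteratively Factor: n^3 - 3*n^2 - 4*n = (n - 4)*(n^2 + n) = n*(n - 4)*(n + 1)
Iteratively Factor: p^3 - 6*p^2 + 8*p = (p)*(p^2 - 6*p + 8) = p*(p - 2)*(p - 4)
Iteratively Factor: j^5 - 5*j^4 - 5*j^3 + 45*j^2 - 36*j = (j)*(j^4 - 5*j^3 - 5*j^2 + 45*j - 36) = j*(j - 1)*(j^3 - 4*j^2 - 9*j + 36) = j*(j - 4)*(j - 1)*(j^2 - 9) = j*(j - 4)*(j - 1)*(j + 3)*(j - 3)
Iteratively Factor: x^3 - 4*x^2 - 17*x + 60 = (x - 3)*(x^2 - x - 20) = (x - 3)*(x + 4)*(x - 5)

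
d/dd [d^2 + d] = 2*d + 1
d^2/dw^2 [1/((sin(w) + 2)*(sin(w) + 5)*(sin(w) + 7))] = (-9*sin(w)^6 - 154*sin(w)^5 - 890*sin(w)^4 - 1624*sin(w)^3 + 1969*sin(w)^2 + 8666*sin(w) + 5002)/((sin(w) + 2)^3*(sin(w) + 5)^3*(sin(w) + 7)^3)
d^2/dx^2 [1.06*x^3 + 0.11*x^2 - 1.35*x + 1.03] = 6.36*x + 0.22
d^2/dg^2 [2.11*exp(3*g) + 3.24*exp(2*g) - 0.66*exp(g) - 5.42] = (18.99*exp(2*g) + 12.96*exp(g) - 0.66)*exp(g)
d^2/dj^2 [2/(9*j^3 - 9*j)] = 4*(-3*j^2*(j^2 - 1) + (3*j^2 - 1)^2)/(9*j^3*(j^2 - 1)^3)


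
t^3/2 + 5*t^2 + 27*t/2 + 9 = (t/2 + 1/2)*(t + 3)*(t + 6)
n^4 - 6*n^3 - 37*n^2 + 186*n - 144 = (n - 8)*(n - 3)*(n - 1)*(n + 6)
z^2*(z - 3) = z^3 - 3*z^2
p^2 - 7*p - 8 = (p - 8)*(p + 1)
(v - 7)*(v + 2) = v^2 - 5*v - 14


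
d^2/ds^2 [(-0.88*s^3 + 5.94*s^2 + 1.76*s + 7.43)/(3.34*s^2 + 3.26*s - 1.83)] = (1.4210854715202e-14*s^5 - 1.13686837721616e-13*s^4 - 119.548528*s^3 + 746.65488*s^2 + 532.267512*s + 309.537976)/(37.259704*s^6 + 109.101768*s^5 + 45.244308*s^4 - 84.908656*s^3 - 24.789546*s^2 + 32.752242*s - 6.128487)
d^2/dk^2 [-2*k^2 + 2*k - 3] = -4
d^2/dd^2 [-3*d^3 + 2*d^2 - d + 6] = 4 - 18*d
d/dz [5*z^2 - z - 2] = 10*z - 1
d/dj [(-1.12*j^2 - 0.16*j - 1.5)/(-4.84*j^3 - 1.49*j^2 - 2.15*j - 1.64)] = (-5.4208*j^4 - 1.5488*j^3 - 19.6104*j^2 - 0.7964*j - 2.9626)/(23.4256*j^6 + 14.4232*j^5 + 23.0321*j^4 + 22.2822*j^3 + 9.5097*j^2 + 7.052*j + 2.6896)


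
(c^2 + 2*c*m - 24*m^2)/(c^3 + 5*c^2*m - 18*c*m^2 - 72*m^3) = 1/(c + 3*m)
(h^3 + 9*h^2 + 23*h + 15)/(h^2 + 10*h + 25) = (h^2 + 4*h + 3)/(h + 5)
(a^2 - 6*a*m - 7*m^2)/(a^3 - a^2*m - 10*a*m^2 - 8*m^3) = (a - 7*m)/(a^2 - 2*a*m - 8*m^2)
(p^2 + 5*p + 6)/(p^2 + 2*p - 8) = (p^2 + 5*p + 6)/(p^2 + 2*p - 8)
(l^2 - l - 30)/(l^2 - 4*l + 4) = (l^2 - l - 30)/(l^2 - 4*l + 4)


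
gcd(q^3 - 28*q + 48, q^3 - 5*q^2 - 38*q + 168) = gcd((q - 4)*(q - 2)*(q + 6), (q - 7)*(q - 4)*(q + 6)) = q^2 + 2*q - 24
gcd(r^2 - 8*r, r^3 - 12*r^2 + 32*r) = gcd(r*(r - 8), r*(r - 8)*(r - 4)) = r^2 - 8*r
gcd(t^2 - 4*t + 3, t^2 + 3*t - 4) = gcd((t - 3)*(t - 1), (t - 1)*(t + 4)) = t - 1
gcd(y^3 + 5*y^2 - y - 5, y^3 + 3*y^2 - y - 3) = y^2 - 1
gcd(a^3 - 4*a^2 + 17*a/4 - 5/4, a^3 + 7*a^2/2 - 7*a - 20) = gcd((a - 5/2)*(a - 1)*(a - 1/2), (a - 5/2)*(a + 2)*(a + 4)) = a - 5/2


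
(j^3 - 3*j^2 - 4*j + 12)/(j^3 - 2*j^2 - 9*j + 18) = (j + 2)/(j + 3)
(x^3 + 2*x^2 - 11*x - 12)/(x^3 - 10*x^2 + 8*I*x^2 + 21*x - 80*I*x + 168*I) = (x^2 + 5*x + 4)/(x^2 + x*(-7 + 8*I) - 56*I)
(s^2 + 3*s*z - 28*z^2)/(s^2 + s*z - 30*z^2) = (s^2 + 3*s*z - 28*z^2)/(s^2 + s*z - 30*z^2)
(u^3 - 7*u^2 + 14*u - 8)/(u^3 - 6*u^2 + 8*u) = (u - 1)/u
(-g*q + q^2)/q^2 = (-g + q)/q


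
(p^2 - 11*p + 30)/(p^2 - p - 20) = (p - 6)/(p + 4)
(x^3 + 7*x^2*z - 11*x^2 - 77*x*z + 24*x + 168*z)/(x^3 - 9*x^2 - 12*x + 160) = (x^2 + 7*x*z - 3*x - 21*z)/(x^2 - x - 20)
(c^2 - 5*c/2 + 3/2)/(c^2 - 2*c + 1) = (c - 3/2)/(c - 1)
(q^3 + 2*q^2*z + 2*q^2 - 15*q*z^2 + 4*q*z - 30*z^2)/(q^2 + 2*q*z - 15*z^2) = q + 2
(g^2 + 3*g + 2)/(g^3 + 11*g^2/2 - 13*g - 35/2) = 2*(g + 2)/(2*g^2 + 9*g - 35)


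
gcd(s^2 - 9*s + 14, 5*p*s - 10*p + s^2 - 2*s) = s - 2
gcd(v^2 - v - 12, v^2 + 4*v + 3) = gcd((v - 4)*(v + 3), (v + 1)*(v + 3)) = v + 3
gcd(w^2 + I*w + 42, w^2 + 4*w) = 1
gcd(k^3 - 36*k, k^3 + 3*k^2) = k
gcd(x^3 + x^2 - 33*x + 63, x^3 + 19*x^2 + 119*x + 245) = x + 7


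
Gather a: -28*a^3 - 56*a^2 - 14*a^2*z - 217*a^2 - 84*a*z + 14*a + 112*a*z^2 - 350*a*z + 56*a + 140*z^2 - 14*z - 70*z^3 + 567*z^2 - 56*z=-28*a^3 + a^2*(-14*z - 273) + a*(112*z^2 - 434*z + 70) - 70*z^3 + 707*z^2 - 70*z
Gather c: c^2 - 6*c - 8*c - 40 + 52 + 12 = c^2 - 14*c + 24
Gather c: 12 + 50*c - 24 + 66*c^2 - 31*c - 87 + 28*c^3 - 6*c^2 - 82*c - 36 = 28*c^3 + 60*c^2 - 63*c - 135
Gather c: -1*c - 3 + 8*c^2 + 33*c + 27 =8*c^2 + 32*c + 24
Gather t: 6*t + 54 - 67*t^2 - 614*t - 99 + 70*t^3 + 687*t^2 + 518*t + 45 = 70*t^3 + 620*t^2 - 90*t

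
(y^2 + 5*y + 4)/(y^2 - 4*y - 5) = (y + 4)/(y - 5)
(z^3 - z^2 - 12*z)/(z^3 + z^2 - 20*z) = (z + 3)/(z + 5)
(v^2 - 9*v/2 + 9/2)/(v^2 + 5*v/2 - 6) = (v - 3)/(v + 4)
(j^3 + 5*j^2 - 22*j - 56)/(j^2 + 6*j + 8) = (j^2 + 3*j - 28)/(j + 4)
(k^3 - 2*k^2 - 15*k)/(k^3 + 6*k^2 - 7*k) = (k^2 - 2*k - 15)/(k^2 + 6*k - 7)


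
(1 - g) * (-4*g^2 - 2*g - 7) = 4*g^3 - 2*g^2 + 5*g - 7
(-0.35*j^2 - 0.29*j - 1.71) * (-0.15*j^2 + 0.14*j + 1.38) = 0.0525*j^4 - 0.0055*j^3 - 0.2671*j^2 - 0.6396*j - 2.3598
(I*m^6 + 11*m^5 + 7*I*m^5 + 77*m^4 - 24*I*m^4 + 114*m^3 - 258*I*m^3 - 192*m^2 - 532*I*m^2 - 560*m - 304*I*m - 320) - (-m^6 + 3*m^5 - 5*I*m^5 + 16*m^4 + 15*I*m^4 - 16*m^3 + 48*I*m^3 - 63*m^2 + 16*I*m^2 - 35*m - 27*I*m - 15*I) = m^6 + I*m^6 + 8*m^5 + 12*I*m^5 + 61*m^4 - 39*I*m^4 + 130*m^3 - 306*I*m^3 - 129*m^2 - 548*I*m^2 - 525*m - 277*I*m - 320 + 15*I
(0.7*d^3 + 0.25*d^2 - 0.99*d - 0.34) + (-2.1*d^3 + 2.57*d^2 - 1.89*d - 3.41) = -1.4*d^3 + 2.82*d^2 - 2.88*d - 3.75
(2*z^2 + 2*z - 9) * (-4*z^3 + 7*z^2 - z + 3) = -8*z^5 + 6*z^4 + 48*z^3 - 59*z^2 + 15*z - 27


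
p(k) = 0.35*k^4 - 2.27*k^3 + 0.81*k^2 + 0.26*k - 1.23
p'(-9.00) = -1586.53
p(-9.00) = 4013.22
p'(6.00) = 67.22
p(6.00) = -7.23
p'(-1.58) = -24.82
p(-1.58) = 11.52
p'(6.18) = 80.62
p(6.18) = 6.06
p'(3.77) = -15.41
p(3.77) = -39.67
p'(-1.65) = -27.24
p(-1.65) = 13.34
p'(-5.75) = -500.36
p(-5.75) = 838.20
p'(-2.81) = -89.13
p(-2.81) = 76.62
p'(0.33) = 0.10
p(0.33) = -1.13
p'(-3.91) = -193.87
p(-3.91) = 227.63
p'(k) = 1.4*k^3 - 6.81*k^2 + 1.62*k + 0.26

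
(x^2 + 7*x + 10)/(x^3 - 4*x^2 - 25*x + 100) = (x + 2)/(x^2 - 9*x + 20)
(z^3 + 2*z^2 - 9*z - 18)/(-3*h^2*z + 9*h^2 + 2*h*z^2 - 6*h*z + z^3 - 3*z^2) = (z^2 + 5*z + 6)/(-3*h^2 + 2*h*z + z^2)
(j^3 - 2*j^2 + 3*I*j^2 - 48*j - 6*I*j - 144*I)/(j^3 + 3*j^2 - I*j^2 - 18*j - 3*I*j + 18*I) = (j^2 + j*(-8 + 3*I) - 24*I)/(j^2 - j*(3 + I) + 3*I)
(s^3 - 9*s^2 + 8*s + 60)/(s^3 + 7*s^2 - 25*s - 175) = (s^2 - 4*s - 12)/(s^2 + 12*s + 35)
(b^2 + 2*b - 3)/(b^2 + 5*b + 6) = (b - 1)/(b + 2)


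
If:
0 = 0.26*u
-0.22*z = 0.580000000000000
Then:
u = 0.00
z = -2.64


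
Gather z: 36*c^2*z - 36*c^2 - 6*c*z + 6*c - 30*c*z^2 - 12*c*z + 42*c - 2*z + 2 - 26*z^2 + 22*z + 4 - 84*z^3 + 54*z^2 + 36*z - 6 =-36*c^2 + 48*c - 84*z^3 + z^2*(28 - 30*c) + z*(36*c^2 - 18*c + 56)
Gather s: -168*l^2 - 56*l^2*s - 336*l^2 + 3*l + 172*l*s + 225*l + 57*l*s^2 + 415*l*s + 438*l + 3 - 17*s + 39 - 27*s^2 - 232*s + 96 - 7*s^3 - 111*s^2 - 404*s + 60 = -504*l^2 + 666*l - 7*s^3 + s^2*(57*l - 138) + s*(-56*l^2 + 587*l - 653) + 198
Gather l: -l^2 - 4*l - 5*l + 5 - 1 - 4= -l^2 - 9*l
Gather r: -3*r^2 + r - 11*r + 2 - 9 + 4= -3*r^2 - 10*r - 3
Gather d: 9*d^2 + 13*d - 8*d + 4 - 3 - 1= 9*d^2 + 5*d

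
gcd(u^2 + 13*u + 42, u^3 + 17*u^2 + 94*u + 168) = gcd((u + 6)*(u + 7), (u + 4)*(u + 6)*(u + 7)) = u^2 + 13*u + 42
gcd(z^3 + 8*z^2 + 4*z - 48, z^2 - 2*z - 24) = z + 4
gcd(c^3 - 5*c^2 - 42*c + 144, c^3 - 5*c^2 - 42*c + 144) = c^3 - 5*c^2 - 42*c + 144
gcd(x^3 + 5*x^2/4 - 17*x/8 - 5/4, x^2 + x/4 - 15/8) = x - 5/4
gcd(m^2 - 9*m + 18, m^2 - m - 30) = m - 6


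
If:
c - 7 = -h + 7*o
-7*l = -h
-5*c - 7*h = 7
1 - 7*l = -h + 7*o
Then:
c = 63/2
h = -47/2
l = -47/14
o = 1/7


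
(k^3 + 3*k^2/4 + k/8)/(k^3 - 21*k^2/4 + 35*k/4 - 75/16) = 2*k*(8*k^2 + 6*k + 1)/(16*k^3 - 84*k^2 + 140*k - 75)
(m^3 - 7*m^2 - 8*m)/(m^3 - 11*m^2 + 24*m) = (m + 1)/(m - 3)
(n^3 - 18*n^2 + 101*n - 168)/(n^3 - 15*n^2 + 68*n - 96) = (n - 7)/(n - 4)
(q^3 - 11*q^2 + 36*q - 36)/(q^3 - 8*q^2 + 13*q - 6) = (q^2 - 5*q + 6)/(q^2 - 2*q + 1)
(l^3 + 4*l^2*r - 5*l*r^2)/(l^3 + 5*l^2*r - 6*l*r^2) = (l + 5*r)/(l + 6*r)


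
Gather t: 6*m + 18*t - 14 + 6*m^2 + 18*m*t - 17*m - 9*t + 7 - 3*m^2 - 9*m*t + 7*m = 3*m^2 - 4*m + t*(9*m + 9) - 7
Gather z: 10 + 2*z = 2*z + 10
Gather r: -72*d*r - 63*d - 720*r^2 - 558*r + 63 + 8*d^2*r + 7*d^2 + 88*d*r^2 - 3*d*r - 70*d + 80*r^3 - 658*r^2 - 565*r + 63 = 7*d^2 - 133*d + 80*r^3 + r^2*(88*d - 1378) + r*(8*d^2 - 75*d - 1123) + 126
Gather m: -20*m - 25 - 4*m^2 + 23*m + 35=-4*m^2 + 3*m + 10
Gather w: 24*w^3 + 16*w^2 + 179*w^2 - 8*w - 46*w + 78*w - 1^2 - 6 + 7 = 24*w^3 + 195*w^2 + 24*w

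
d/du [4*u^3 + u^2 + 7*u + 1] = 12*u^2 + 2*u + 7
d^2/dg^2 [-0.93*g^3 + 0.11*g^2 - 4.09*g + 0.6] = 0.22 - 5.58*g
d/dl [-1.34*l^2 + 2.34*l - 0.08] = 2.34 - 2.68*l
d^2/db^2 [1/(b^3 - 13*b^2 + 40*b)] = 2*(b*(13 - 3*b)*(b^2 - 13*b + 40) + (3*b^2 - 26*b + 40)^2)/(b^3*(b^2 - 13*b + 40)^3)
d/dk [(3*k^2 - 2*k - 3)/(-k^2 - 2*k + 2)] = 2*(-4*k^2 + 3*k - 5)/(k^4 + 4*k^3 - 8*k + 4)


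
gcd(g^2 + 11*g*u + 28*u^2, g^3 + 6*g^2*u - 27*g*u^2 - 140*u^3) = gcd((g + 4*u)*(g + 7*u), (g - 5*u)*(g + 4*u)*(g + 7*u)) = g^2 + 11*g*u + 28*u^2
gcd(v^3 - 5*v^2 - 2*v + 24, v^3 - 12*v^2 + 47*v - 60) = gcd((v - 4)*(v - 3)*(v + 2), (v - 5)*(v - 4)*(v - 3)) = v^2 - 7*v + 12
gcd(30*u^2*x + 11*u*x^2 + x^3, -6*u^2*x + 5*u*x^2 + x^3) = 6*u*x + x^2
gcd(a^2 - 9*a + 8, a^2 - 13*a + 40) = a - 8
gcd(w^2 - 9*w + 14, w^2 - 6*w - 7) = w - 7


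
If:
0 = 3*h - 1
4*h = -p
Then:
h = 1/3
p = -4/3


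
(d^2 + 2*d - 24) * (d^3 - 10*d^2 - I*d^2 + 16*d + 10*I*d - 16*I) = d^5 - 8*d^4 - I*d^4 - 28*d^3 + 8*I*d^3 + 272*d^2 + 28*I*d^2 - 384*d - 272*I*d + 384*I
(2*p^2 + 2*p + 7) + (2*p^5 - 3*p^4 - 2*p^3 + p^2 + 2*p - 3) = 2*p^5 - 3*p^4 - 2*p^3 + 3*p^2 + 4*p + 4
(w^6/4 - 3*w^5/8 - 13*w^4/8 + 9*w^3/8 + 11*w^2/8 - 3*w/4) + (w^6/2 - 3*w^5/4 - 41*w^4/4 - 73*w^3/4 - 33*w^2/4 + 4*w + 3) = 3*w^6/4 - 9*w^5/8 - 95*w^4/8 - 137*w^3/8 - 55*w^2/8 + 13*w/4 + 3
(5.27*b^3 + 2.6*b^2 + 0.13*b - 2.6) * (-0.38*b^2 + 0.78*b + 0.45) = -2.0026*b^5 + 3.1226*b^4 + 4.3501*b^3 + 2.2594*b^2 - 1.9695*b - 1.17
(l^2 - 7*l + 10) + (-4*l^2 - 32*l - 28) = -3*l^2 - 39*l - 18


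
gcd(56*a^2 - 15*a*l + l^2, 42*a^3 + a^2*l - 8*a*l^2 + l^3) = 7*a - l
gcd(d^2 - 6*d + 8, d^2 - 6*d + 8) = d^2 - 6*d + 8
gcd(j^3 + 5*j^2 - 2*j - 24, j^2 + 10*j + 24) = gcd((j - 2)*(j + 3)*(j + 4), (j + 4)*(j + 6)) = j + 4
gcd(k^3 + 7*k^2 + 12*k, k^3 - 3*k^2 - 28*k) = k^2 + 4*k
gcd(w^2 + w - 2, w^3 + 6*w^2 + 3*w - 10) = w^2 + w - 2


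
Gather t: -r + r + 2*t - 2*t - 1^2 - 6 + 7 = 0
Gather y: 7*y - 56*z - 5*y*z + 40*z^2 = y*(7 - 5*z) + 40*z^2 - 56*z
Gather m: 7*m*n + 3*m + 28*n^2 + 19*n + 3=m*(7*n + 3) + 28*n^2 + 19*n + 3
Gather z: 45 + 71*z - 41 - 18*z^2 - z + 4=-18*z^2 + 70*z + 8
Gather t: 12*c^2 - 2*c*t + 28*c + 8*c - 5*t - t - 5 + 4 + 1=12*c^2 + 36*c + t*(-2*c - 6)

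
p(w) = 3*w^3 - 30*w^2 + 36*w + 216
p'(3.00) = -63.00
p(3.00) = 135.00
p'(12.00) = 612.00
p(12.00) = 1512.00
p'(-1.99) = 191.04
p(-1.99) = 1.92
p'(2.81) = -61.54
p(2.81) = 146.84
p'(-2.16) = 207.59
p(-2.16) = -31.96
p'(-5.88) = 699.97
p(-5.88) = -1642.80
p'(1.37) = -29.31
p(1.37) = 216.73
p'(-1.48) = 144.51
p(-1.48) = 87.28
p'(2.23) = -53.04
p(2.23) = 180.36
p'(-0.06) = 39.63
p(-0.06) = 213.73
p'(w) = 9*w^2 - 60*w + 36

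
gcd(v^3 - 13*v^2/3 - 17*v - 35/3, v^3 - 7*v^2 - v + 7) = v^2 - 6*v - 7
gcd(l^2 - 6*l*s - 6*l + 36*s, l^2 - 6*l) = l - 6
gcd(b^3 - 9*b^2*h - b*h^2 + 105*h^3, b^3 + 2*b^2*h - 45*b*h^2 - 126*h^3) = b^2 - 4*b*h - 21*h^2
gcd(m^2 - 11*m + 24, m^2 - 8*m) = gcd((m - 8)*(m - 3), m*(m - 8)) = m - 8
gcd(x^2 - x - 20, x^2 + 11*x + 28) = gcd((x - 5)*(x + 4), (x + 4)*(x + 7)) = x + 4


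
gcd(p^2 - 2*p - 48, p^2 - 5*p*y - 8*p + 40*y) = p - 8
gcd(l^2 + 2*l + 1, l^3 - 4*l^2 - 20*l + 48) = 1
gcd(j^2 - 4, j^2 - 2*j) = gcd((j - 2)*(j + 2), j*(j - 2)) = j - 2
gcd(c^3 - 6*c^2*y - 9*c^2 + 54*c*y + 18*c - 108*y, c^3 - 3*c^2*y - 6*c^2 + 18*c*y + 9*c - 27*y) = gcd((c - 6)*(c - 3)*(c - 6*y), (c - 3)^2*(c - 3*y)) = c - 3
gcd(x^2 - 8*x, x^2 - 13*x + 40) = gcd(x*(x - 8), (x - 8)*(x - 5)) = x - 8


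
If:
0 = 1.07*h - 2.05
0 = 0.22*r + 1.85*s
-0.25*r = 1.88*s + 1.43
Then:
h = 1.92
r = -54.10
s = 6.43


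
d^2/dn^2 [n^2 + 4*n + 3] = 2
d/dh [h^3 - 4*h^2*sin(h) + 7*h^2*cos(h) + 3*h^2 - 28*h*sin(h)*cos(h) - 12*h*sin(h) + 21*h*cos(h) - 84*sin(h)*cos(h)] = -7*h^2*sin(h) - 4*h^2*cos(h) + 3*h^2 - 29*h*sin(h) + 2*h*cos(h) - 28*h*cos(2*h) + 6*h - 12*sin(h) - 14*sin(2*h) + 21*cos(h) - 84*cos(2*h)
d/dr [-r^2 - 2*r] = -2*r - 2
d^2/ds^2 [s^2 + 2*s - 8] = 2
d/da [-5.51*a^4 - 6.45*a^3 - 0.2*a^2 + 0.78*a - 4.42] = -22.04*a^3 - 19.35*a^2 - 0.4*a + 0.78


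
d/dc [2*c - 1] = 2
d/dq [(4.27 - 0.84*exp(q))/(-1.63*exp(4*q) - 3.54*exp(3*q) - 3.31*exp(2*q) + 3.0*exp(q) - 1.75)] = (-4.1076*exp(4*q) + 21.8932*exp(3*q) + 42.567*exp(2*q) + 28.2674*exp(q) - 11.34)*exp(q)/(2.6569*exp(8*q) + 11.5404*exp(7*q) + 23.3222*exp(6*q) + 13.6548*exp(5*q) - 4.5789*exp(4*q) - 7.47*exp(3*q) + 20.585*exp(2*q) - 10.5*exp(q) + 3.0625)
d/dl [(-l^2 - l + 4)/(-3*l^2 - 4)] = (-3*l^2 + 32*l + 4)/(9*l^4 + 24*l^2 + 16)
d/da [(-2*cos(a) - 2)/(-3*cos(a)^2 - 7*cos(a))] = 2*(3*sin(a) + 7*sin(a)/cos(a)^2 + 6*tan(a))/(3*cos(a) + 7)^2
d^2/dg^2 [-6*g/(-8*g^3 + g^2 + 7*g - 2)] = 12*(g*(-24*g^2 + 2*g + 7)^2 + (-24*g^2 - g*(24*g - 1) + 2*g + 7)*(8*g^3 - g^2 - 7*g + 2))/(8*g^3 - g^2 - 7*g + 2)^3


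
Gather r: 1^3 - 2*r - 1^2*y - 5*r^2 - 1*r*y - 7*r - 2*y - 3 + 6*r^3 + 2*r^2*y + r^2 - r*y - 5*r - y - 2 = 6*r^3 + r^2*(2*y - 4) + r*(-2*y - 14) - 4*y - 4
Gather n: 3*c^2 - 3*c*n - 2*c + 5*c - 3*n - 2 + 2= 3*c^2 + 3*c + n*(-3*c - 3)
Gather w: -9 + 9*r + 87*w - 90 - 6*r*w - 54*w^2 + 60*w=9*r - 54*w^2 + w*(147 - 6*r) - 99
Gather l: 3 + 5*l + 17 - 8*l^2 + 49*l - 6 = -8*l^2 + 54*l + 14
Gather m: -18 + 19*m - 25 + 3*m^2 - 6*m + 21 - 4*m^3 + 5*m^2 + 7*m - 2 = -4*m^3 + 8*m^2 + 20*m - 24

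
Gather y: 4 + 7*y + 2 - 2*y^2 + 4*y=-2*y^2 + 11*y + 6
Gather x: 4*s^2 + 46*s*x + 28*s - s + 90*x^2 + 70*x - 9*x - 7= 4*s^2 + 27*s + 90*x^2 + x*(46*s + 61) - 7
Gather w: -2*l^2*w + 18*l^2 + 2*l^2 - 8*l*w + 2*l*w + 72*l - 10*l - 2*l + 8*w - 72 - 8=20*l^2 + 60*l + w*(-2*l^2 - 6*l + 8) - 80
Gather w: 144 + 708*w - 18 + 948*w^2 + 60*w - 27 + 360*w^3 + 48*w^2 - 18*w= 360*w^3 + 996*w^2 + 750*w + 99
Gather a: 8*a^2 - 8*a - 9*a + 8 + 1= 8*a^2 - 17*a + 9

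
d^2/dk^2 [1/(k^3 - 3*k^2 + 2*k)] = 2*(3*k*(1 - k)*(k^2 - 3*k + 2) + (3*k^2 - 6*k + 2)^2)/(k^3*(k^2 - 3*k + 2)^3)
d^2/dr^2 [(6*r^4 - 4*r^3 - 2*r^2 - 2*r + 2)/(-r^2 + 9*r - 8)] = 12*(-r^3 + 24*r^2 - 192*r - 21)/(r^3 - 24*r^2 + 192*r - 512)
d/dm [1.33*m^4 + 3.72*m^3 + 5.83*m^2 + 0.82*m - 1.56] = 5.32*m^3 + 11.16*m^2 + 11.66*m + 0.82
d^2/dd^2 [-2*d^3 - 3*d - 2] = -12*d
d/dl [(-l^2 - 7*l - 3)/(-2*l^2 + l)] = 3*(-5*l^2 - 4*l + 1)/(l^2*(4*l^2 - 4*l + 1))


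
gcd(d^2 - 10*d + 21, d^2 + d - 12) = d - 3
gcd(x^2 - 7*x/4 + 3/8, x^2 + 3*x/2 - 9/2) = x - 3/2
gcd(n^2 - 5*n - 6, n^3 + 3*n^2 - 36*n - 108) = n - 6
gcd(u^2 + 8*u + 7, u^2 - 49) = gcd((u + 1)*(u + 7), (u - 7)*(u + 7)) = u + 7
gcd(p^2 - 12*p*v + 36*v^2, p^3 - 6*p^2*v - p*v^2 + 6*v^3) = p - 6*v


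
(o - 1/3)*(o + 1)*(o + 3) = o^3 + 11*o^2/3 + 5*o/3 - 1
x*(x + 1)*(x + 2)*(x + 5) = x^4 + 8*x^3 + 17*x^2 + 10*x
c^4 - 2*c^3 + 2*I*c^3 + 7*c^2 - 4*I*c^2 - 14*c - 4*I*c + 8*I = (c - 2)*(c - I)^2*(c + 4*I)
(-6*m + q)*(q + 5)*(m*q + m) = -6*m^2*q^2 - 36*m^2*q - 30*m^2 + m*q^3 + 6*m*q^2 + 5*m*q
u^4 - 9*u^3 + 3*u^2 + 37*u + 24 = (u - 8)*(u - 3)*(u + 1)^2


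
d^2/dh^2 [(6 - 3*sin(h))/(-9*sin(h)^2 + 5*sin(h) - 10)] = 27*(-9*sin(h)^5 + 67*sin(h)^4 + 48*sin(h)^3 - 188*sin(h)^2 + 40)/(9*sin(h)^2 - 5*sin(h) + 10)^3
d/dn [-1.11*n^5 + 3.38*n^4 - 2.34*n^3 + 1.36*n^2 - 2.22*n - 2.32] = -5.55*n^4 + 13.52*n^3 - 7.02*n^2 + 2.72*n - 2.22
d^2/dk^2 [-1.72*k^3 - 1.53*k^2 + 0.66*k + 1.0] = -10.32*k - 3.06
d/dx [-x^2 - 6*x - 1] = -2*x - 6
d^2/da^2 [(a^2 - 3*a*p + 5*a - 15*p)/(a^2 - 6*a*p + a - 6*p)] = 2*((2*a - 6*p + 1)^2*(a^2 - 3*a*p + 5*a - 15*p) + (a^2 - 6*a*p + a - 6*p)^2 + (a^2 - 6*a*p + a - 6*p)*(-a^2 + 3*a*p - 5*a + 15*p - (2*a - 6*p + 1)*(2*a - 3*p + 5)))/(a^2 - 6*a*p + a - 6*p)^3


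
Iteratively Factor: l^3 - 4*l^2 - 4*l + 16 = (l - 2)*(l^2 - 2*l - 8) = (l - 4)*(l - 2)*(l + 2)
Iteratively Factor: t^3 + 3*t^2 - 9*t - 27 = (t - 3)*(t^2 + 6*t + 9) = (t - 3)*(t + 3)*(t + 3)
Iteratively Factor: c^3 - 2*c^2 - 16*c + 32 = (c - 4)*(c^2 + 2*c - 8) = (c - 4)*(c - 2)*(c + 4)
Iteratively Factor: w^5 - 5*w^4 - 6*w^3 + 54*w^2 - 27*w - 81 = (w - 3)*(w^4 - 2*w^3 - 12*w^2 + 18*w + 27) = (w - 3)*(w + 1)*(w^3 - 3*w^2 - 9*w + 27) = (w - 3)*(w + 1)*(w + 3)*(w^2 - 6*w + 9) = (w - 3)^2*(w + 1)*(w + 3)*(w - 3)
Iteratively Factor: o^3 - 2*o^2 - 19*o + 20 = (o + 4)*(o^2 - 6*o + 5) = (o - 1)*(o + 4)*(o - 5)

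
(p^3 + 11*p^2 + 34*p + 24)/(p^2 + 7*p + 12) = (p^2 + 7*p + 6)/(p + 3)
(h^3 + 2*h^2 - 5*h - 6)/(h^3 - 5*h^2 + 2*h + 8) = (h + 3)/(h - 4)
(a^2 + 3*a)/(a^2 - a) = (a + 3)/(a - 1)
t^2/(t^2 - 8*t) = t/(t - 8)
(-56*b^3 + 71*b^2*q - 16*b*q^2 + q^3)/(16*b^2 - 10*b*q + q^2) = (7*b^2 - 8*b*q + q^2)/(-2*b + q)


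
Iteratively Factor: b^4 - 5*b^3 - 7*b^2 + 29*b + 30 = (b + 2)*(b^3 - 7*b^2 + 7*b + 15) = (b - 5)*(b + 2)*(b^2 - 2*b - 3) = (b - 5)*(b - 3)*(b + 2)*(b + 1)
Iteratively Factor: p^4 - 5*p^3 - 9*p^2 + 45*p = (p - 3)*(p^3 - 2*p^2 - 15*p) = (p - 5)*(p - 3)*(p^2 + 3*p) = p*(p - 5)*(p - 3)*(p + 3)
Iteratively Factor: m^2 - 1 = (m + 1)*(m - 1)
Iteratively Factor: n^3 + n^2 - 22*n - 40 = (n + 2)*(n^2 - n - 20) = (n + 2)*(n + 4)*(n - 5)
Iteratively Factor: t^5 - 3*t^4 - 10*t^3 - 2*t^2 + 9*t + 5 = (t + 1)*(t^4 - 4*t^3 - 6*t^2 + 4*t + 5) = (t + 1)^2*(t^3 - 5*t^2 - t + 5) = (t - 5)*(t + 1)^2*(t^2 - 1) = (t - 5)*(t - 1)*(t + 1)^2*(t + 1)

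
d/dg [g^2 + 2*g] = 2*g + 2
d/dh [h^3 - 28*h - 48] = 3*h^2 - 28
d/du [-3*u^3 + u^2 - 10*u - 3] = -9*u^2 + 2*u - 10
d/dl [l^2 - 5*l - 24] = 2*l - 5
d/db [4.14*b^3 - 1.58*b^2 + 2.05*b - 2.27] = 12.42*b^2 - 3.16*b + 2.05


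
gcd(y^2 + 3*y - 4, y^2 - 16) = y + 4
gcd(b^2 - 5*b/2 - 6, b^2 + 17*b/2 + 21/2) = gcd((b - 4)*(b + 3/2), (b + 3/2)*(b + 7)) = b + 3/2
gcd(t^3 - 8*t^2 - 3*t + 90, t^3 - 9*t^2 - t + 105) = t^2 - 2*t - 15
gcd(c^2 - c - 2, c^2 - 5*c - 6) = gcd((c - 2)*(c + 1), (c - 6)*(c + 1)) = c + 1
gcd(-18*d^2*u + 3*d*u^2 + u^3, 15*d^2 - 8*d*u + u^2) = -3*d + u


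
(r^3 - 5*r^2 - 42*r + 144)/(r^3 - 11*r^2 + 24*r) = (r + 6)/r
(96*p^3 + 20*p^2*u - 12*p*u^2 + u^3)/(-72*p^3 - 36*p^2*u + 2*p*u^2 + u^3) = (-8*p + u)/(6*p + u)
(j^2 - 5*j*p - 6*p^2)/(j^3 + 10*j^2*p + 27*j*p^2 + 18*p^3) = (j - 6*p)/(j^2 + 9*j*p + 18*p^2)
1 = 1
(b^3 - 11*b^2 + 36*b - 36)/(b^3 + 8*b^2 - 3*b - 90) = (b^2 - 8*b + 12)/(b^2 + 11*b + 30)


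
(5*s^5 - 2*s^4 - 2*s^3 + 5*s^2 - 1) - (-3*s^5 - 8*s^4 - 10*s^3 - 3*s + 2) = 8*s^5 + 6*s^4 + 8*s^3 + 5*s^2 + 3*s - 3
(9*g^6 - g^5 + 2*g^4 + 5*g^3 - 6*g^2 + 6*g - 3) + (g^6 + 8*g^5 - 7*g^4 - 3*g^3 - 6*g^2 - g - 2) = 10*g^6 + 7*g^5 - 5*g^4 + 2*g^3 - 12*g^2 + 5*g - 5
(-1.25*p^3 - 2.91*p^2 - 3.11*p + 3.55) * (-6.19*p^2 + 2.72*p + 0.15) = 7.7375*p^5 + 14.6129*p^4 + 11.1482*p^3 - 30.8702*p^2 + 9.1895*p + 0.5325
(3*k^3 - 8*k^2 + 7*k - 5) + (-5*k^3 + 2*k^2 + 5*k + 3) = -2*k^3 - 6*k^2 + 12*k - 2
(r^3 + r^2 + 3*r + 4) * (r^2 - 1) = r^5 + r^4 + 2*r^3 + 3*r^2 - 3*r - 4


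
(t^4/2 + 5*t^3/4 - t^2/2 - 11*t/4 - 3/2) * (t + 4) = t^5/2 + 13*t^4/4 + 9*t^3/2 - 19*t^2/4 - 25*t/2 - 6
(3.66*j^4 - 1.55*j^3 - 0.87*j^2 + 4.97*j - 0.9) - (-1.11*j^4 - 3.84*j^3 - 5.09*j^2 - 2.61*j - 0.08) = 4.77*j^4 + 2.29*j^3 + 4.22*j^2 + 7.58*j - 0.82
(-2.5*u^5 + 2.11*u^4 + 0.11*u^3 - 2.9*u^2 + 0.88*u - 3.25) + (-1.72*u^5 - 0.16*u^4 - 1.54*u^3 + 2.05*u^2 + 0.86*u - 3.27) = -4.22*u^5 + 1.95*u^4 - 1.43*u^3 - 0.85*u^2 + 1.74*u - 6.52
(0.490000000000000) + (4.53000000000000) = 5.02000000000000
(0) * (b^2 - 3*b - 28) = 0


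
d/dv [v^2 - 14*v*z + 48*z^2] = 2*v - 14*z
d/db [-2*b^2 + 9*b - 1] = 9 - 4*b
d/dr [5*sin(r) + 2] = 5*cos(r)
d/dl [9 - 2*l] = -2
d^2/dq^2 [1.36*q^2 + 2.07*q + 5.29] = 2.72000000000000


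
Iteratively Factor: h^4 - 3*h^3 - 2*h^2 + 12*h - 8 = (h + 2)*(h^3 - 5*h^2 + 8*h - 4) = (h - 2)*(h + 2)*(h^2 - 3*h + 2) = (h - 2)*(h - 1)*(h + 2)*(h - 2)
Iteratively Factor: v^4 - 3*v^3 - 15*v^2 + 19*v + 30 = (v - 5)*(v^3 + 2*v^2 - 5*v - 6) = (v - 5)*(v + 3)*(v^2 - v - 2) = (v - 5)*(v - 2)*(v + 3)*(v + 1)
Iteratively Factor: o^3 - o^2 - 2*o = (o)*(o^2 - o - 2) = o*(o - 2)*(o + 1)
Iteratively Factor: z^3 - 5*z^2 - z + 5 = (z - 5)*(z^2 - 1) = (z - 5)*(z + 1)*(z - 1)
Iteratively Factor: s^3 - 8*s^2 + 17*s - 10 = (s - 2)*(s^2 - 6*s + 5) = (s - 5)*(s - 2)*(s - 1)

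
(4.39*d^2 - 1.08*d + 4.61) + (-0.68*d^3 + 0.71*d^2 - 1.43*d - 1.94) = -0.68*d^3 + 5.1*d^2 - 2.51*d + 2.67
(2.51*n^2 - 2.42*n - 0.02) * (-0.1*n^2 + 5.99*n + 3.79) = -0.251*n^4 + 15.2769*n^3 - 4.9809*n^2 - 9.2916*n - 0.0758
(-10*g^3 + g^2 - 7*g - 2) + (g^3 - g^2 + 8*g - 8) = -9*g^3 + g - 10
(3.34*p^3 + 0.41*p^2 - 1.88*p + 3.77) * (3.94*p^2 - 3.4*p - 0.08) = 13.1596*p^5 - 9.7406*p^4 - 9.0684*p^3 + 21.213*p^2 - 12.6676*p - 0.3016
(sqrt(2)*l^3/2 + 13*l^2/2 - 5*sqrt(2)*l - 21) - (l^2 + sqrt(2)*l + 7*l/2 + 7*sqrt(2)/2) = sqrt(2)*l^3/2 + 11*l^2/2 - 6*sqrt(2)*l - 7*l/2 - 21 - 7*sqrt(2)/2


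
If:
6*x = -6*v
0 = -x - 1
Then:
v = 1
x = -1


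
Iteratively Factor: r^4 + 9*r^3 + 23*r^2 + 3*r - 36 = (r + 4)*(r^3 + 5*r^2 + 3*r - 9) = (r + 3)*(r + 4)*(r^2 + 2*r - 3) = (r - 1)*(r + 3)*(r + 4)*(r + 3)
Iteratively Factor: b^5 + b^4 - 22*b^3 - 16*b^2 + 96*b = (b + 4)*(b^4 - 3*b^3 - 10*b^2 + 24*b) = b*(b + 4)*(b^3 - 3*b^2 - 10*b + 24) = b*(b - 2)*(b + 4)*(b^2 - b - 12) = b*(b - 2)*(b + 3)*(b + 4)*(b - 4)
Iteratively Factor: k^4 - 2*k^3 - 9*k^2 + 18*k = (k - 2)*(k^3 - 9*k) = k*(k - 2)*(k^2 - 9) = k*(k - 3)*(k - 2)*(k + 3)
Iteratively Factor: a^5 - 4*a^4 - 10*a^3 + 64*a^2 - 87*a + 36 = (a - 1)*(a^4 - 3*a^3 - 13*a^2 + 51*a - 36) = (a - 1)^2*(a^3 - 2*a^2 - 15*a + 36) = (a - 3)*(a - 1)^2*(a^2 + a - 12) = (a - 3)*(a - 1)^2*(a + 4)*(a - 3)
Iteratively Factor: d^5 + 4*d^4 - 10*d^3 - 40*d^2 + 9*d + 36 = (d + 3)*(d^4 + d^3 - 13*d^2 - d + 12) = (d - 1)*(d + 3)*(d^3 + 2*d^2 - 11*d - 12) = (d - 1)*(d + 3)*(d + 4)*(d^2 - 2*d - 3) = (d - 1)*(d + 1)*(d + 3)*(d + 4)*(d - 3)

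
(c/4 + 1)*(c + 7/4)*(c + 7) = c^3/4 + 51*c^2/16 + 189*c/16 + 49/4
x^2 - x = x*(x - 1)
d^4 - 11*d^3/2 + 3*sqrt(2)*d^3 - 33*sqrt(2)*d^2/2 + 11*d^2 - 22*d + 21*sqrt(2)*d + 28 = (d - 7/2)*(d - 2)*(d + sqrt(2))*(d + 2*sqrt(2))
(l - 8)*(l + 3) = l^2 - 5*l - 24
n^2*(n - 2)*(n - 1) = n^4 - 3*n^3 + 2*n^2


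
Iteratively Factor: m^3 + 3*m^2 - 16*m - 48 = (m + 3)*(m^2 - 16) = (m + 3)*(m + 4)*(m - 4)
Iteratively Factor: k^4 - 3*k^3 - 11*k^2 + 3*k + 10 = (k - 1)*(k^3 - 2*k^2 - 13*k - 10) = (k - 5)*(k - 1)*(k^2 + 3*k + 2) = (k - 5)*(k - 1)*(k + 1)*(k + 2)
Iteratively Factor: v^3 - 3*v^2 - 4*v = (v)*(v^2 - 3*v - 4) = v*(v + 1)*(v - 4)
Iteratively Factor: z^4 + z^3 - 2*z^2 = (z + 2)*(z^3 - z^2) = z*(z + 2)*(z^2 - z) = z^2*(z + 2)*(z - 1)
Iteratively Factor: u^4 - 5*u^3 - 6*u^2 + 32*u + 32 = (u + 2)*(u^3 - 7*u^2 + 8*u + 16) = (u + 1)*(u + 2)*(u^2 - 8*u + 16) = (u - 4)*(u + 1)*(u + 2)*(u - 4)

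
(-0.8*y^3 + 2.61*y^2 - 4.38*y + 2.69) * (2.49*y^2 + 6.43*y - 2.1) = -1.992*y^5 + 1.3549*y^4 + 7.5561*y^3 - 26.9463*y^2 + 26.4947*y - 5.649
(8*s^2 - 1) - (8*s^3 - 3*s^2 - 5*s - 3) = -8*s^3 + 11*s^2 + 5*s + 2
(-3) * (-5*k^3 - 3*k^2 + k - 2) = 15*k^3 + 9*k^2 - 3*k + 6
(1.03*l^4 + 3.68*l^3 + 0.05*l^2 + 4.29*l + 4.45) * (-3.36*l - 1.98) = -3.4608*l^5 - 14.4042*l^4 - 7.4544*l^3 - 14.5134*l^2 - 23.4462*l - 8.811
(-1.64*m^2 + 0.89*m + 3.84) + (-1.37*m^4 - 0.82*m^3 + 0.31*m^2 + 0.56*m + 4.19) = -1.37*m^4 - 0.82*m^3 - 1.33*m^2 + 1.45*m + 8.03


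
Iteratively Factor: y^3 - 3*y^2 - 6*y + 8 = (y + 2)*(y^2 - 5*y + 4) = (y - 4)*(y + 2)*(y - 1)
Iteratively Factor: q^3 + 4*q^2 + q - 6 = (q + 3)*(q^2 + q - 2) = (q - 1)*(q + 3)*(q + 2)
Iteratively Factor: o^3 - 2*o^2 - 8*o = (o - 4)*(o^2 + 2*o) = o*(o - 4)*(o + 2)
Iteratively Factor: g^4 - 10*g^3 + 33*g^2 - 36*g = (g)*(g^3 - 10*g^2 + 33*g - 36) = g*(g - 3)*(g^2 - 7*g + 12) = g*(g - 4)*(g - 3)*(g - 3)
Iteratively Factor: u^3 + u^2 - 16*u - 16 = (u - 4)*(u^2 + 5*u + 4) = (u - 4)*(u + 1)*(u + 4)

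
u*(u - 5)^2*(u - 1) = u^4 - 11*u^3 + 35*u^2 - 25*u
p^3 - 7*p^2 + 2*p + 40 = (p - 5)*(p - 4)*(p + 2)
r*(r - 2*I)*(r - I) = r^3 - 3*I*r^2 - 2*r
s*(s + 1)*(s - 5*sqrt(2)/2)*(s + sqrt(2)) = s^4 - 3*sqrt(2)*s^3/2 + s^3 - 5*s^2 - 3*sqrt(2)*s^2/2 - 5*s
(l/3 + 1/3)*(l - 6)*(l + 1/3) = l^3/3 - 14*l^2/9 - 23*l/9 - 2/3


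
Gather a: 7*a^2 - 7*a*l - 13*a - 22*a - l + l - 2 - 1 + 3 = 7*a^2 + a*(-7*l - 35)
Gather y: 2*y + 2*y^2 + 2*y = 2*y^2 + 4*y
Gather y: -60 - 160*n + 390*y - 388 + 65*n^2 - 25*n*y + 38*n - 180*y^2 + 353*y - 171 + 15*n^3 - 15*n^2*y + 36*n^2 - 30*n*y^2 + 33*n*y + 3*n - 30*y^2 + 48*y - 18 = 15*n^3 + 101*n^2 - 119*n + y^2*(-30*n - 210) + y*(-15*n^2 + 8*n + 791) - 637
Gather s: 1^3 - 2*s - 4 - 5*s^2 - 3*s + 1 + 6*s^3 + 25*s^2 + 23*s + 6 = 6*s^3 + 20*s^2 + 18*s + 4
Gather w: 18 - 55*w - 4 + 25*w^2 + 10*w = 25*w^2 - 45*w + 14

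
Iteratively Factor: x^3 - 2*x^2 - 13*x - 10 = (x + 1)*(x^2 - 3*x - 10) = (x + 1)*(x + 2)*(x - 5)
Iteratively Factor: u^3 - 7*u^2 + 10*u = (u)*(u^2 - 7*u + 10) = u*(u - 2)*(u - 5)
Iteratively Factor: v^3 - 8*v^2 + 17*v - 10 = (v - 5)*(v^2 - 3*v + 2) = (v - 5)*(v - 1)*(v - 2)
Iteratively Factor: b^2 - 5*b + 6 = (b - 3)*(b - 2)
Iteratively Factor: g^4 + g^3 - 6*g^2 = (g)*(g^3 + g^2 - 6*g) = g^2*(g^2 + g - 6) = g^2*(g + 3)*(g - 2)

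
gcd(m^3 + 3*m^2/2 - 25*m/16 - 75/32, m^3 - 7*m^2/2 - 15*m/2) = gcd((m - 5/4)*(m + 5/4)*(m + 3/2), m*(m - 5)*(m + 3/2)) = m + 3/2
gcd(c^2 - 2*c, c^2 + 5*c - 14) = c - 2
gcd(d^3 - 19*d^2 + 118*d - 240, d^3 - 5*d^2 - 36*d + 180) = d^2 - 11*d + 30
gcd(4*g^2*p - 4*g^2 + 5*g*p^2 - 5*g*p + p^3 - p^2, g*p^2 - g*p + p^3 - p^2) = g*p - g + p^2 - p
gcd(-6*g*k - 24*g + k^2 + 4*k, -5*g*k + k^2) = 1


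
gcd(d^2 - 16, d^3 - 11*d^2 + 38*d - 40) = d - 4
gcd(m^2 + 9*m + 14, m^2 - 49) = m + 7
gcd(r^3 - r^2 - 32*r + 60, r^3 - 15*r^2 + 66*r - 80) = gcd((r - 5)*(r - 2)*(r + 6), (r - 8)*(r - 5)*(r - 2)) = r^2 - 7*r + 10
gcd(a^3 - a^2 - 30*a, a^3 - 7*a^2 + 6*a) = a^2 - 6*a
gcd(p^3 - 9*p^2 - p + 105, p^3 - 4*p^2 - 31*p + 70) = p - 7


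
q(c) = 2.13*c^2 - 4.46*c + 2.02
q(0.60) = 0.11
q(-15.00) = 548.17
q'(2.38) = 5.68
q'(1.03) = -0.07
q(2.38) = 3.47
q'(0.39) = -2.80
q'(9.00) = 33.88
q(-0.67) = 5.96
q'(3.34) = 9.77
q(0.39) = 0.60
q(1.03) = -0.31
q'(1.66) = 2.61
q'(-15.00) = -68.36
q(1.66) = 0.49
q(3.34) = 10.89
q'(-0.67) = -7.31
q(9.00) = 134.41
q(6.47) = 62.33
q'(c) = 4.26*c - 4.46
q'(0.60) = -1.90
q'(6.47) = 23.10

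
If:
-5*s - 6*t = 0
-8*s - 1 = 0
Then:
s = -1/8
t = 5/48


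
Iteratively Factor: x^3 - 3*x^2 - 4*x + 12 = (x - 3)*(x^2 - 4) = (x - 3)*(x - 2)*(x + 2)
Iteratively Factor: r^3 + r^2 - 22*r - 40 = (r - 5)*(r^2 + 6*r + 8) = (r - 5)*(r + 2)*(r + 4)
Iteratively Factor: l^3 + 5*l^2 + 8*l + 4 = (l + 1)*(l^2 + 4*l + 4) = (l + 1)*(l + 2)*(l + 2)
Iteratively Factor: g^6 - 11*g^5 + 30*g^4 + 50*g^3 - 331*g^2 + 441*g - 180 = (g - 1)*(g^5 - 10*g^4 + 20*g^3 + 70*g^2 - 261*g + 180) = (g - 1)^2*(g^4 - 9*g^3 + 11*g^2 + 81*g - 180) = (g - 3)*(g - 1)^2*(g^3 - 6*g^2 - 7*g + 60) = (g - 4)*(g - 3)*(g - 1)^2*(g^2 - 2*g - 15) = (g - 4)*(g - 3)*(g - 1)^2*(g + 3)*(g - 5)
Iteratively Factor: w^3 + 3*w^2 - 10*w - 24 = (w + 2)*(w^2 + w - 12) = (w + 2)*(w + 4)*(w - 3)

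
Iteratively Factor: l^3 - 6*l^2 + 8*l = (l - 4)*(l^2 - 2*l) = (l - 4)*(l - 2)*(l)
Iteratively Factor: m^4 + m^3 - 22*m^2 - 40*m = (m - 5)*(m^3 + 6*m^2 + 8*m) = (m - 5)*(m + 2)*(m^2 + 4*m) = (m - 5)*(m + 2)*(m + 4)*(m)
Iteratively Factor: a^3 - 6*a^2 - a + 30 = (a - 3)*(a^2 - 3*a - 10) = (a - 3)*(a + 2)*(a - 5)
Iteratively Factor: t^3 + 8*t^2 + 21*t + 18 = (t + 3)*(t^2 + 5*t + 6) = (t + 3)^2*(t + 2)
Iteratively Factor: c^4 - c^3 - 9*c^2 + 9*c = (c + 3)*(c^3 - 4*c^2 + 3*c) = (c - 1)*(c + 3)*(c^2 - 3*c) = (c - 3)*(c - 1)*(c + 3)*(c)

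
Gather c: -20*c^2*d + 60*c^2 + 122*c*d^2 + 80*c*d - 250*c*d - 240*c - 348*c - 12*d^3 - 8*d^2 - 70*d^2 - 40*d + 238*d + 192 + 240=c^2*(60 - 20*d) + c*(122*d^2 - 170*d - 588) - 12*d^3 - 78*d^2 + 198*d + 432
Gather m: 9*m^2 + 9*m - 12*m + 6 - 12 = 9*m^2 - 3*m - 6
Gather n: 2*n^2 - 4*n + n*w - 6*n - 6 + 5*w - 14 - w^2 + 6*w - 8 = 2*n^2 + n*(w - 10) - w^2 + 11*w - 28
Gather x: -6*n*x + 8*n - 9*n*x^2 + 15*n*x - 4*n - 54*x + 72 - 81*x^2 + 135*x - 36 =4*n + x^2*(-9*n - 81) + x*(9*n + 81) + 36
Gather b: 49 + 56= 105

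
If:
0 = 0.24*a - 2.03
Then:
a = 8.46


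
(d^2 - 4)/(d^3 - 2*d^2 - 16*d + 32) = (d + 2)/(d^2 - 16)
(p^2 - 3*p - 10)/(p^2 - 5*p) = (p + 2)/p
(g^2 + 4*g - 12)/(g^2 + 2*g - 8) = (g + 6)/(g + 4)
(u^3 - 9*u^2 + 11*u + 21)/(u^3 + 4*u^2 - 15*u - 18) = (u - 7)/(u + 6)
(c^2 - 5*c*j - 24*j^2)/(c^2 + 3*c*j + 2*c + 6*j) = (c - 8*j)/(c + 2)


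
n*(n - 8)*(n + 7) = n^3 - n^2 - 56*n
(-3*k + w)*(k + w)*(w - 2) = -3*k^2*w + 6*k^2 - 2*k*w^2 + 4*k*w + w^3 - 2*w^2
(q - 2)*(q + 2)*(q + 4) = q^3 + 4*q^2 - 4*q - 16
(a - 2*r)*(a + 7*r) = a^2 + 5*a*r - 14*r^2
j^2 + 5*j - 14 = (j - 2)*(j + 7)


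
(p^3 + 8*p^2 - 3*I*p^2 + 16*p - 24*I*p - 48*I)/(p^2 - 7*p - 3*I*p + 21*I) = (p^2 + 8*p + 16)/(p - 7)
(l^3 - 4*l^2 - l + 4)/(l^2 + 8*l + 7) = (l^2 - 5*l + 4)/(l + 7)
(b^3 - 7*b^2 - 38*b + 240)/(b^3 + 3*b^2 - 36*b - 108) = (b^2 - 13*b + 40)/(b^2 - 3*b - 18)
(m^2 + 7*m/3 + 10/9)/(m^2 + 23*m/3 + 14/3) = (m + 5/3)/(m + 7)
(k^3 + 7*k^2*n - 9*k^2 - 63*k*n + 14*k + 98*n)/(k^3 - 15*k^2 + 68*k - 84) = (k + 7*n)/(k - 6)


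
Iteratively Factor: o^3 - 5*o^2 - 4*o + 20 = (o - 2)*(o^2 - 3*o - 10) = (o - 2)*(o + 2)*(o - 5)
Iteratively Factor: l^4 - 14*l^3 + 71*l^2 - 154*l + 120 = (l - 5)*(l^3 - 9*l^2 + 26*l - 24) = (l - 5)*(l - 2)*(l^2 - 7*l + 12) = (l - 5)*(l - 4)*(l - 2)*(l - 3)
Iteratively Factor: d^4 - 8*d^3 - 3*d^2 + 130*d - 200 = (d - 5)*(d^3 - 3*d^2 - 18*d + 40) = (d - 5)*(d - 2)*(d^2 - d - 20) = (d - 5)*(d - 2)*(d + 4)*(d - 5)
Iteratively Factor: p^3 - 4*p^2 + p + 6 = (p - 3)*(p^2 - p - 2) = (p - 3)*(p - 2)*(p + 1)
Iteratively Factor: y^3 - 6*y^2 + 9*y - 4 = (y - 1)*(y^2 - 5*y + 4) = (y - 4)*(y - 1)*(y - 1)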